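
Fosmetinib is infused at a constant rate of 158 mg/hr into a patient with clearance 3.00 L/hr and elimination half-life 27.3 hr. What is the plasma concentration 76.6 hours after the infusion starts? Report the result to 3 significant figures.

45.1 mg/L

Css = rate / CL = 158 / 3.00 = 52.67 mg/L
k = ln 2 / 27.3 = 0.02539 hr⁻¹
C(t) = Css (1 − e^(−kt)) = 52.67 × (1 − e^(−1.945)) = 52.67 × 0.8570 ≈ 45.1 mg/L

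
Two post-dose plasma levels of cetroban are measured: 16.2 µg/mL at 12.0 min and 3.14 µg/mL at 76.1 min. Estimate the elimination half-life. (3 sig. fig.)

k = ln(C₁/C₂) / (t₂ − t₁) = ln(16.2/3.14) / (76.1 − 12.0)
  = 1.641 / 64.10 = 0.02560 min⁻¹
t½ = ln 2 / k = ln 2 / 0.02560 ≈ 27.1 minutes

27.1 minutes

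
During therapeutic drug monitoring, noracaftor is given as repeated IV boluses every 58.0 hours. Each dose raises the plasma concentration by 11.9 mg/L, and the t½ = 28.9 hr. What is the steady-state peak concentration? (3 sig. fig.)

k = ln 2 / 28.9 = 0.02398 hr⁻¹
Fraction remaining after one interval: e^(−kτ) = e^(−0.02398 × 58.0) = 0.2488
R = 1 / (1 − 0.2488) = 1.331
Css,max = 11.9 × 1.331 ≈ 15.8 mg/L

15.8 mg/L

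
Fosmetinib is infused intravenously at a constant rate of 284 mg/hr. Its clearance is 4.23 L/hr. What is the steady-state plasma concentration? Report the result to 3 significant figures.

67.1 mg/L

Css = infusion rate / CL = 284 / 4.23 ≈ 67.1 mg/L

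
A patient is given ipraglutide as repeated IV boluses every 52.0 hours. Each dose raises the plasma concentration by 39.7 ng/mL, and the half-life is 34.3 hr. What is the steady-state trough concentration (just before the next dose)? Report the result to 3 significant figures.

k = ln 2 / 34.3 = 0.02021 hr⁻¹
Fraction remaining after one interval: e^(−kτ) = e^(−0.02021 × 52.0) = 0.3496
R = 1 / (1 − 0.3496) = 1.538
Css,max = 39.7 × 1.538 = 61.04 ng/mL
Css,min = Css,max × e^(−kτ) = 61.04 × 0.3496 ≈ 21.3 ng/mL

21.3 ng/mL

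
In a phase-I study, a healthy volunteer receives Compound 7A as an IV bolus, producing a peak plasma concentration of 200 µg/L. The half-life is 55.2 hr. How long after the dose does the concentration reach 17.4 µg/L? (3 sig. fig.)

194 hours

k = ln 2 / 55.2 = 0.01256 hr⁻¹
C(t) = C₀ e^(−kt)  ⇒  t = ln(C₀/C) / k
t = ln(200/17.4) / 0.01256 = 2.442 / 0.01256 ≈ 194 hours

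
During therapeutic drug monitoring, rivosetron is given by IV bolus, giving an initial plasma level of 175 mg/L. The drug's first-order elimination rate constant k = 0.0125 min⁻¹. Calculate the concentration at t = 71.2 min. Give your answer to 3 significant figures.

71.9 mg/L

C(t) = C₀ e^(−kt) = 175 × e^(−0.01250 × 71.2) = 175 × e^(−0.8900) = 175 × 0.4107 ≈ 71.9 mg/L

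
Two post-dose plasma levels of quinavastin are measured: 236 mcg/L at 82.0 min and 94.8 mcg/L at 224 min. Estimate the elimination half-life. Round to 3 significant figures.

k = ln(C₁/C₂) / (t₂ − t₁) = ln(236/94.8) / (224 − 82.0)
  = 0.9121 / 142.0 = 0.006423 min⁻¹
t½ = ln 2 / k = ln 2 / 0.006423 ≈ 108 minutes

108 minutes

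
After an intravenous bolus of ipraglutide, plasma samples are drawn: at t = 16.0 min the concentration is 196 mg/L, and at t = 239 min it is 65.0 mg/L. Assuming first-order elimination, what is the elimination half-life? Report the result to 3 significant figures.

140 minutes

k = ln(C₁/C₂) / (t₂ − t₁) = ln(196/65.0) / (239 − 16.0)
  = 1.104 / 223.0 = 0.004949 min⁻¹
t½ = ln 2 / k = ln 2 / 0.004949 ≈ 140 minutes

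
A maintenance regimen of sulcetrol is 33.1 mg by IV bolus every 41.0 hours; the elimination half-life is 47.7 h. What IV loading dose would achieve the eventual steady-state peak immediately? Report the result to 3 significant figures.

73.7 mg

k = ln 2 / 47.7 = 0.01453 h⁻¹
Accumulation ratio R = 1 / (1 − e^(−kτ)) = 1 / (1 − e^(−0.01453×41.0)) = 1 / (1 − 0.5511) = 2.228
Loading dose = maintenance dose × R = 33.1 × 2.228 ≈ 73.7 mg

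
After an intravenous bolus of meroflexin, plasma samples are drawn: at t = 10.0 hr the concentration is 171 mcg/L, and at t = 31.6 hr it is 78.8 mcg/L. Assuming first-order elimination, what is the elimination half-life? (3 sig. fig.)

19.3 hours

k = ln(C₁/C₂) / (t₂ − t₁) = ln(171/78.8) / (31.6 − 10.0)
  = 0.7748 / 21.60 = 0.03587 hr⁻¹
t½ = ln 2 / k = ln 2 / 0.03587 ≈ 19.3 hours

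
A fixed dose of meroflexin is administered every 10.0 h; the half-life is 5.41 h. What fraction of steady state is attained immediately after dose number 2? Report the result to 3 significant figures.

k = ln 2 / 5.41 = 0.1281 h⁻¹
f_n = 1 − e^(−nkτ) = 1 − e^(−2 × 0.1281 × 10.0) = 1 − e^(−2.562) = 1 − 0.07711 ≈ 0.923

0.923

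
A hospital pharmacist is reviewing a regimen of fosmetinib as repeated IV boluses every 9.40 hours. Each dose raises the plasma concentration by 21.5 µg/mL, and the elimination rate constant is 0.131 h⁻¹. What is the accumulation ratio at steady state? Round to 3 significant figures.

Fraction remaining after one interval: e^(−kτ) = e^(−0.1310 × 9.40) = 0.2919
R = 1 / (1 − 0.2919) = 1 / 0.7081 ≈ 1.41

1.41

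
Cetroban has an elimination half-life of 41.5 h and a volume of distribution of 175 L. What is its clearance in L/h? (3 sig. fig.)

2.92 L/h

k = ln 2 / t½ = ln 2 / 41.5 = 0.01670 h⁻¹
CL = k · V = 0.01670 × 175 ≈ 2.92 L/h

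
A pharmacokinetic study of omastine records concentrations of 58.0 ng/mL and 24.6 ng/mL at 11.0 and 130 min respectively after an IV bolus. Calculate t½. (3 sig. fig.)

k = ln(C₁/C₂) / (t₂ − t₁) = ln(58.0/24.6) / (130 − 11.0)
  = 0.8577 / 119.0 = 0.007208 min⁻¹
t½ = ln 2 / k = ln 2 / 0.007208 ≈ 96.2 minutes

96.2 minutes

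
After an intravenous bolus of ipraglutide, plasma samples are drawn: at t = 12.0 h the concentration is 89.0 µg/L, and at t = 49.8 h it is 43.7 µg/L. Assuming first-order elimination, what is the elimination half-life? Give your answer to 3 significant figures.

k = ln(C₁/C₂) / (t₂ − t₁) = ln(89.0/43.7) / (49.8 − 12.0)
  = 0.7113 / 37.80 = 0.01882 h⁻¹
t½ = ln 2 / k = ln 2 / 0.01882 ≈ 36.8 hours

36.8 hours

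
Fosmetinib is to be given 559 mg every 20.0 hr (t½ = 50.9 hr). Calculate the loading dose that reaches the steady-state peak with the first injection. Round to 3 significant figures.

2340 mg

k = ln 2 / 50.9 = 0.01362 hr⁻¹
Accumulation ratio R = 1 / (1 − e^(−kτ)) = 1 / (1 − e^(−0.01362×20.0)) = 1 / (1 − 0.7616) = 4.194
Loading dose = maintenance dose × R = 559 × 4.194 ≈ 2340 mg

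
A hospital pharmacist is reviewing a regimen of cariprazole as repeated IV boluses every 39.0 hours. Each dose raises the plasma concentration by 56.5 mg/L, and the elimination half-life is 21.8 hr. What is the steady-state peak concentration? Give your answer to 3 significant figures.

k = ln 2 / 21.8 = 0.03180 hr⁻¹
Fraction remaining after one interval: e^(−kτ) = e^(−0.03180 × 39.0) = 0.2894
R = 1 / (1 − 0.2894) = 1.407
Css,max = 56.5 × 1.407 ≈ 79.5 mg/L

79.5 mg/L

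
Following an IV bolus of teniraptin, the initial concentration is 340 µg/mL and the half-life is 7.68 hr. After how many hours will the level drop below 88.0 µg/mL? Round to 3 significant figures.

15.0 hours

k = ln 2 / 7.68 = 0.09025 hr⁻¹
C(t) = C₀ e^(−kt)  ⇒  t = ln(C₀/C) / k
t = ln(340/88.0) / 0.09025 = 1.352 / 0.09025 ≈ 15.0 hours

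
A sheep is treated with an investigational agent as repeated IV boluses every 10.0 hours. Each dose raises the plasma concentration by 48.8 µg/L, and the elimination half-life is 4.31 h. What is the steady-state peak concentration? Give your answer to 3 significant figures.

k = ln 2 / 4.31 = 0.1608 h⁻¹
Fraction remaining after one interval: e^(−kτ) = e^(−0.1608 × 10.0) = 0.2002
R = 1 / (1 − 0.2002) = 1.250
Css,max = 48.8 × 1.250 ≈ 61.0 µg/L

61.0 µg/L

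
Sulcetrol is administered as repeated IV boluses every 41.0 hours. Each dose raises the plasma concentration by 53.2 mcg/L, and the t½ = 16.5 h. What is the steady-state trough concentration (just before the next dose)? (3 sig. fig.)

11.6 mcg/L

k = ln 2 / 16.5 = 0.04201 h⁻¹
Fraction remaining after one interval: e^(−kτ) = e^(−0.04201 × 41.0) = 0.1786
R = 1 / (1 − 0.1786) = 1.217
Css,max = 53.2 × 1.217 = 64.77 mcg/L
Css,min = Css,max × e^(−kτ) = 64.77 × 0.1786 ≈ 11.6 mcg/L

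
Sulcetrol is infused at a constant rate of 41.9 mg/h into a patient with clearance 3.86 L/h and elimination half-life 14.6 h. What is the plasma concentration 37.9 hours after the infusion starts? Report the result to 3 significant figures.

Css = rate / CL = 41.9 / 3.86 = 10.85 mg/L
k = ln 2 / 14.6 = 0.04748 h⁻¹
C(t) = Css (1 − e^(−kt)) = 10.85 × (1 − e^(−1.799)) = 10.85 × 0.8346 ≈ 9.06 mg/L

9.06 mg/L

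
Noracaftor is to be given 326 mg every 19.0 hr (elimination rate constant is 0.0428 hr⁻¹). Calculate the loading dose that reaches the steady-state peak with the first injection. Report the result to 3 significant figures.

586 mg

Accumulation ratio R = 1 / (1 − e^(−kτ)) = 1 / (1 − e^(−0.04280×19.0)) = 1 / (1 − 0.4434) = 1.797
Loading dose = maintenance dose × R = 326 × 1.797 ≈ 586 mg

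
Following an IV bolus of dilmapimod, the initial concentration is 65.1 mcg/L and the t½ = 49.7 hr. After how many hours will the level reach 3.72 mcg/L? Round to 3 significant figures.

k = ln 2 / 49.7 = 0.01395 hr⁻¹
C(t) = C₀ e^(−kt)  ⇒  t = ln(C₀/C) / k
t = ln(65.1/3.72) / 0.01395 = 2.862 / 0.01395 ≈ 205 hours

205 hours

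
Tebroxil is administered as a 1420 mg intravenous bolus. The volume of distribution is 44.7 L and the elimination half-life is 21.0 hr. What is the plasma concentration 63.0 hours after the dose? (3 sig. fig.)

3.97 µg/mL

C₀ = dose / V = 1420 / 44.7 = 31.77 µg/mL
k = ln 2 / 21.0 = 0.03301 hr⁻¹
C(t) = C₀ e^(−kt) = 31.77 × e^(−0.03301 × 63.0) = 31.77 × e^(−2.079) = 31.77 × 0.1250 ≈ 3.97 µg/mL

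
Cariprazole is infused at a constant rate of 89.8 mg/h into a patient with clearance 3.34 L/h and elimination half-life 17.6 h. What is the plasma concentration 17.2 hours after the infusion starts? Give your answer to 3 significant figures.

13.2 µg/mL

Css = rate / CL = 89.8 / 3.34 = 26.89 µg/mL
k = ln 2 / 17.6 = 0.03938 h⁻¹
C(t) = Css (1 − e^(−kt)) = 26.89 × (1 − e^(−0.6774)) = 26.89 × 0.4921 ≈ 13.2 µg/mL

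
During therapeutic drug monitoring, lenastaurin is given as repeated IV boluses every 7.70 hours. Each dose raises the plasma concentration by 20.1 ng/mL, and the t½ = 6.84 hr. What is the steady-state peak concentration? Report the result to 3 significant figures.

37.1 ng/mL

k = ln 2 / 6.84 = 0.1013 hr⁻¹
Fraction remaining after one interval: e^(−kτ) = e^(−0.1013 × 7.70) = 0.4583
R = 1 / (1 − 0.4583) = 1.846
Css,max = 20.1 × 1.846 ≈ 37.1 ng/mL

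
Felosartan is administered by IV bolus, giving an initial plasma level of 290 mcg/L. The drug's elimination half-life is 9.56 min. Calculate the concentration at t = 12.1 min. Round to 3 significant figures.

121 mcg/L

k = ln 2 / 9.56 = 0.07250 min⁻¹
12.1 min is 1.266 half-lives, so C = 290 × (1/2)^1.266 = 290 × 0.4159 ≈ 121 mcg/L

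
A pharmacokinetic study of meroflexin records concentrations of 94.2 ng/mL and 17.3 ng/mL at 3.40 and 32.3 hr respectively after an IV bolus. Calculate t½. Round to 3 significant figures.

11.8 hours

k = ln(C₁/C₂) / (t₂ − t₁) = ln(94.2/17.3) / (32.3 − 3.40)
  = 1.695 / 28.90 = 0.05864 hr⁻¹
t½ = ln 2 / k = ln 2 / 0.05864 ≈ 11.8 hours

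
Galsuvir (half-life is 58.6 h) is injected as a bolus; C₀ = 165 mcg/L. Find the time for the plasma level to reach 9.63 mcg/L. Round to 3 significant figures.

k = ln 2 / 58.6 = 0.01183 h⁻¹
C(t) = C₀ e^(−kt)  ⇒  t = ln(C₀/C) / k
t = ln(165/9.63) / 0.01183 = 2.841 / 0.01183 ≈ 240 hours

240 hours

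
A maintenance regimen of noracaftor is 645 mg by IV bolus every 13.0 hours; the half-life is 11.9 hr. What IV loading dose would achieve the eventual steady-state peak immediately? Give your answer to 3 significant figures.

1210 mg

k = ln 2 / 11.9 = 0.05825 hr⁻¹
Accumulation ratio R = 1 / (1 − e^(−kτ)) = 1 / (1 − e^(−0.05825×13.0)) = 1 / (1 − 0.4690) = 1.883
Loading dose = maintenance dose × R = 645 × 1.883 ≈ 1210 mg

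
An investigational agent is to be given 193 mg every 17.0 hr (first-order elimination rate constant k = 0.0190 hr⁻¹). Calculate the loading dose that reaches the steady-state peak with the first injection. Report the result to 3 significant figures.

699 mg

Accumulation ratio R = 1 / (1 − e^(−kτ)) = 1 / (1 − e^(−0.01900×17.0)) = 1 / (1 − 0.7240) = 3.623
Loading dose = maintenance dose × R = 193 × 3.623 ≈ 699 mg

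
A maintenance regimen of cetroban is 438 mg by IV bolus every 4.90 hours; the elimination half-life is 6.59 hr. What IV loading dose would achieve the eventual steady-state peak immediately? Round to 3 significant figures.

k = ln 2 / 6.59 = 0.1052 hr⁻¹
Accumulation ratio R = 1 / (1 − e^(−kτ)) = 1 / (1 − e^(−0.1052×4.90)) = 1 / (1 − 0.5973) = 2.483
Loading dose = maintenance dose × R = 438 × 2.483 ≈ 1090 mg

1090 mg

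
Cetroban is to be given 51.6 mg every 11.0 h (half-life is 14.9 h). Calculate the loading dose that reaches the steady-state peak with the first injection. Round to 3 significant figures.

129 mg

k = ln 2 / 14.9 = 0.04652 h⁻¹
Accumulation ratio R = 1 / (1 − e^(−kτ)) = 1 / (1 − e^(−0.04652×11.0)) = 1 / (1 − 0.5995) = 2.497
Loading dose = maintenance dose × R = 51.6 × 2.497 ≈ 129 mg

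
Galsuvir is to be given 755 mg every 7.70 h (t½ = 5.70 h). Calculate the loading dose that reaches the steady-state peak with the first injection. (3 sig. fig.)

k = ln 2 / 5.70 = 0.1216 h⁻¹
Accumulation ratio R = 1 / (1 − e^(−kτ)) = 1 / (1 − e^(−0.1216×7.70)) = 1 / (1 − 0.3921) = 1.645
Loading dose = maintenance dose × R = 755 × 1.645 ≈ 1240 mg

1240 mg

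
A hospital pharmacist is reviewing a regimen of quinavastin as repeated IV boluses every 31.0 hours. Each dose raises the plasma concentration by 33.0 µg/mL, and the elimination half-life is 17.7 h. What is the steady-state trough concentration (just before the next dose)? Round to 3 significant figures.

13.9 µg/mL

k = ln 2 / 17.7 = 0.03916 h⁻¹
Fraction remaining after one interval: e^(−kτ) = e^(−0.03916 × 31.0) = 0.2970
R = 1 / (1 − 0.2970) = 1.422
Css,max = 33.0 × 1.422 = 46.94 µg/mL
Css,min = Css,max × e^(−kτ) = 46.94 × 0.2970 ≈ 13.9 µg/mL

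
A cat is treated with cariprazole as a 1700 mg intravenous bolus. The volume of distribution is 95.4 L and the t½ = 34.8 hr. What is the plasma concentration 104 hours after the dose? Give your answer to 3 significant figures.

C₀ = dose / V = 1700 / 95.4 = 17.82 mg/L
k = ln 2 / 34.8 = 0.01992 hr⁻¹
C(t) = C₀ e^(−kt) = 17.82 × e^(−0.01992 × 104) = 17.82 × e^(−2.071) = 17.82 × 0.1260 ≈ 2.25 mg/L

2.25 mg/L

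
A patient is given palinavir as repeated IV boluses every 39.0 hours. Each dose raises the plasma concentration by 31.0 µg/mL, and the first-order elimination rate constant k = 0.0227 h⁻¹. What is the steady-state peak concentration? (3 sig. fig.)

52.8 µg/mL

Fraction remaining after one interval: e^(−kτ) = e^(−0.02270 × 39.0) = 0.4126
R = 1 / (1 − 0.4126) = 1.702
Css,max = 31.0 × 1.702 ≈ 52.8 µg/mL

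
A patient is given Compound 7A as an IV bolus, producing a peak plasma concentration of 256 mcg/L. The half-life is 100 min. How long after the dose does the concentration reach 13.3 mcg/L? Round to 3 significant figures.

k = ln 2 / 100 = 0.006931 min⁻¹
C(t) = C₀ e^(−kt)  ⇒  t = ln(C₀/C) / k
t = ln(256/13.3) / 0.006931 = 2.957 / 0.006931 ≈ 427 minutes

427 minutes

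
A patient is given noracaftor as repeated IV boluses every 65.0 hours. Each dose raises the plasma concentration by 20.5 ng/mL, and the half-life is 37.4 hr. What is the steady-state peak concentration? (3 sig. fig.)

29.3 ng/mL

k = ln 2 / 37.4 = 0.01853 hr⁻¹
Fraction remaining after one interval: e^(−kτ) = e^(−0.01853 × 65.0) = 0.2998
R = 1 / (1 − 0.2998) = 1.428
Css,max = 20.5 × 1.428 ≈ 29.3 ng/mL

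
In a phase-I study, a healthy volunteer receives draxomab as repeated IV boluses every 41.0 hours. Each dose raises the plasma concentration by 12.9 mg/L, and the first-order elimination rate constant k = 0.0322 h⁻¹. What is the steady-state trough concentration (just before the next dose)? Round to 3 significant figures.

4.70 mg/L

Fraction remaining after one interval: e^(−kτ) = e^(−0.03220 × 41.0) = 0.2671
R = 1 / (1 − 0.2671) = 1.364
Css,max = 12.9 × 1.364 = 17.60 mg/L
Css,min = Css,max × e^(−kτ) = 17.60 × 0.2671 ≈ 4.70 mg/L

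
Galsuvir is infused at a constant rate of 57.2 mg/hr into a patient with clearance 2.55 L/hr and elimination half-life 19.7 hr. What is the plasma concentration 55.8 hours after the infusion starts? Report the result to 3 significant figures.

Css = rate / CL = 57.2 / 2.55 = 22.43 mg/L
k = ln 2 / 19.7 = 0.03519 hr⁻¹
C(t) = Css (1 − e^(−kt)) = 22.43 × (1 − e^(−1.963)) = 22.43 × 0.8596 ≈ 19.3 mg/L

19.3 mg/L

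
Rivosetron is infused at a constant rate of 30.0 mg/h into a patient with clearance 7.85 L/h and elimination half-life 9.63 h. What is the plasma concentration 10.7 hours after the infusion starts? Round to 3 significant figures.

2.05 µg/mL

Css = rate / CL = 30.0 / 7.85 = 3.822 µg/mL
k = ln 2 / 9.63 = 0.07198 h⁻¹
C(t) = Css (1 − e^(−kt)) = 3.822 × (1 − e^(−0.7702)) = 3.822 × 0.5371 ≈ 2.05 µg/mL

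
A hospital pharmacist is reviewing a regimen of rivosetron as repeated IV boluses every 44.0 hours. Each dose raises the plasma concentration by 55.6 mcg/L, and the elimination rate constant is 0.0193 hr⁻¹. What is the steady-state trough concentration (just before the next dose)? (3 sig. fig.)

41.6 mcg/L

Fraction remaining after one interval: e^(−kτ) = e^(−0.01930 × 44.0) = 0.4278
R = 1 / (1 − 0.4278) = 1.748
Css,max = 55.6 × 1.748 = 97.16 mcg/L
Css,min = Css,max × e^(−kτ) = 97.16 × 0.4278 ≈ 41.6 mcg/L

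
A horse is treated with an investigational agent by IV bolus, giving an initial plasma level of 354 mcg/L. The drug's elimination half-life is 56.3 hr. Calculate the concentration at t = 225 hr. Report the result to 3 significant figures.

k = ln 2 / 56.3 = 0.01231 hr⁻¹
225 hr is 3.996 half-lives, so C = 354 × (1/2)^3.996 = 354 × 0.06265 ≈ 22.2 mcg/L

22.2 mcg/L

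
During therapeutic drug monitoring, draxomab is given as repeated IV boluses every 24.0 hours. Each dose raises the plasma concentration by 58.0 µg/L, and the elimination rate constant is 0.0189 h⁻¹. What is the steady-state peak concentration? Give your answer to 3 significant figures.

Fraction remaining after one interval: e^(−kτ) = e^(−0.01890 × 24.0) = 0.6353
R = 1 / (1 − 0.6353) = 2.742
Css,max = 58.0 × 2.742 ≈ 159 µg/L

159 µg/L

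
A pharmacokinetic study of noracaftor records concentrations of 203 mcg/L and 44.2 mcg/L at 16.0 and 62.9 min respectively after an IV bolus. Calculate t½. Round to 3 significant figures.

k = ln(C₁/C₂) / (t₂ − t₁) = ln(203/44.2) / (62.9 − 16.0)
  = 1.524 / 46.90 = 0.03250 min⁻¹
t½ = ln 2 / k = ln 2 / 0.03250 ≈ 21.3 minutes

21.3 minutes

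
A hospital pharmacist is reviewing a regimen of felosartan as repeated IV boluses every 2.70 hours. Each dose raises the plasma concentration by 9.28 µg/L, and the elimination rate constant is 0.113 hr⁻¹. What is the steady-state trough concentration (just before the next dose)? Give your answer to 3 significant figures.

26.0 µg/L

Fraction remaining after one interval: e^(−kτ) = e^(−0.1130 × 2.70) = 0.7370
R = 1 / (1 − 0.7370) = 3.803
Css,max = 9.28 × 3.803 = 35.29 µg/L
Css,min = Css,max × e^(−kτ) = 35.29 × 0.7370 ≈ 26.0 µg/L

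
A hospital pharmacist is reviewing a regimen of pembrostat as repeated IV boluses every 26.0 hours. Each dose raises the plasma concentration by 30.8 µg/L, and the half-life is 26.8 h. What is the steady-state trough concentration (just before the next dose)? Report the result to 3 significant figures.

32.1 µg/L

k = ln 2 / 26.8 = 0.02586 h⁻¹
Fraction remaining after one interval: e^(−kτ) = e^(−0.02586 × 26.0) = 0.5105
R = 1 / (1 − 0.5105) = 2.043
Css,max = 30.8 × 2.043 = 62.92 µg/L
Css,min = Css,max × e^(−kτ) = 62.92 × 0.5105 ≈ 32.1 µg/L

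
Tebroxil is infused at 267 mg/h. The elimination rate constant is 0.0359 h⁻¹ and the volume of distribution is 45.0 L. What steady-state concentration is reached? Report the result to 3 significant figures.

165 mg/L

CL = k · V = 0.0359 × 45.0 = 1.616 L/h
Css = rate / CL = 267 / 1.616 ≈ 165 mg/L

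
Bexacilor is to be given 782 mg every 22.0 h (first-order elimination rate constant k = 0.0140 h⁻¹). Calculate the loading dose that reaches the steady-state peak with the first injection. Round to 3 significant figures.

Accumulation ratio R = 1 / (1 − e^(−kτ)) = 1 / (1 − e^(−0.01400×22.0)) = 1 / (1 − 0.7349) = 3.772
Loading dose = maintenance dose × R = 782 × 3.772 ≈ 2950 mg

2950 mg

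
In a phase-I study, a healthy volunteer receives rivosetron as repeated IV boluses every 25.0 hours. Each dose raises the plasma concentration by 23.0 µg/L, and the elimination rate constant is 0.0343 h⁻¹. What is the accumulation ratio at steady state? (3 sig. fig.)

Fraction remaining after one interval: e^(−kτ) = e^(−0.03430 × 25.0) = 0.4242
R = 1 / (1 − 0.4242) = 1 / 0.5758 ≈ 1.74

1.74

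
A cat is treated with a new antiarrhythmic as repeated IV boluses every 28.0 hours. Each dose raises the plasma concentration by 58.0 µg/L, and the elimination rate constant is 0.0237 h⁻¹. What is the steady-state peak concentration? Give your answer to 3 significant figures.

120 µg/L

Fraction remaining after one interval: e^(−kτ) = e^(−0.02370 × 28.0) = 0.5150
R = 1 / (1 − 0.5150) = 2.062
Css,max = 58.0 × 2.062 ≈ 120 µg/L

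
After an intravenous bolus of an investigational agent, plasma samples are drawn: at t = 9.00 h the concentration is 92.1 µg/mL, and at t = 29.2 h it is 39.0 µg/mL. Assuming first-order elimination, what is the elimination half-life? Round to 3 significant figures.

k = ln(C₁/C₂) / (t₂ − t₁) = ln(92.1/39.0) / (29.2 − 9.00)
  = 0.8593 / 20.20 = 0.04254 h⁻¹
t½ = ln 2 / k = ln 2 / 0.04254 ≈ 16.3 hours

16.3 hours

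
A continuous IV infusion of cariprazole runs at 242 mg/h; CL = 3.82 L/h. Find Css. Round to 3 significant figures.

63.4 mg/L

Css = infusion rate / CL = 242 / 3.82 ≈ 63.4 mg/L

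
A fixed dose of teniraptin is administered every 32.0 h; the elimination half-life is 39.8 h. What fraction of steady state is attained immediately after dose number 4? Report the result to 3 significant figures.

k = ln 2 / 39.8 = 0.01742 h⁻¹
f_n = 1 − e^(−nkτ) = 1 − e^(−4 × 0.01742 × 32.0) = 1 − e^(−2.229) = 1 − 0.1076 ≈ 0.892

0.892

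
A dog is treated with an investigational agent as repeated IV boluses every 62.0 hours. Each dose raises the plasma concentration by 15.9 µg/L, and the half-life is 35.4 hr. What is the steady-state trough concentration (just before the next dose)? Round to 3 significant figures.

k = ln 2 / 35.4 = 0.01958 hr⁻¹
Fraction remaining after one interval: e^(−kτ) = e^(−0.01958 × 62.0) = 0.2970
R = 1 / (1 − 0.2970) = 1.422
Css,max = 15.9 × 1.422 = 22.62 µg/L
Css,min = Css,max × e^(−kτ) = 22.62 × 0.2970 ≈ 6.72 µg/L

6.72 µg/L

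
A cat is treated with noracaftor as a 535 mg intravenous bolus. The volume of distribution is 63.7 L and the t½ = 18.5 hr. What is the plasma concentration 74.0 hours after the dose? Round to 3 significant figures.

C₀ = dose / V = 535 / 63.7 = 8.399 mg/L
k = ln 2 / 18.5 = 0.03747 hr⁻¹
C(t) = C₀ e^(−kt) = 8.399 × e^(−0.03747 × 74.0) = 8.399 × e^(−2.773) = 8.399 × 0.06250 ≈ 0.525 mg/L

0.525 mg/L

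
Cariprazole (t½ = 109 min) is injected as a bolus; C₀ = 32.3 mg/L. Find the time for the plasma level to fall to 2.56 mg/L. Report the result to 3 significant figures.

399 minutes

k = ln 2 / 109 = 0.006359 min⁻¹
C(t) = C₀ e^(−kt)  ⇒  t = ln(C₀/C) / k
t = ln(32.3/2.56) / 0.006359 = 2.535 / 0.006359 ≈ 399 minutes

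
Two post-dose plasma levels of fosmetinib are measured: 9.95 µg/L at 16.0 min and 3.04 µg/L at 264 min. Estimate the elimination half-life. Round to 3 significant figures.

k = ln(C₁/C₂) / (t₂ − t₁) = ln(9.95/3.04) / (264 − 16.0)
  = 1.186 / 248.0 = 0.004781 min⁻¹
t½ = ln 2 / k = ln 2 / 0.004781 ≈ 145 minutes

145 minutes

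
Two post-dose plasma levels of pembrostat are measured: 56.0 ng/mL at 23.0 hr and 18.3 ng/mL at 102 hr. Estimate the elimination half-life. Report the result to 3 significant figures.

k = ln(C₁/C₂) / (t₂ − t₁) = ln(56.0/18.3) / (102 − 23.0)
  = 1.118 / 79.00 = 0.01416 hr⁻¹
t½ = ln 2 / k = ln 2 / 0.01416 ≈ 49.0 hours

49.0 hours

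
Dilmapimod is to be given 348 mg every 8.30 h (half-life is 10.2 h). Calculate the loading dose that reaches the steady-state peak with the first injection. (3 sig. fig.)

k = ln 2 / 10.2 = 0.06796 h⁻¹
Accumulation ratio R = 1 / (1 − e^(−kτ)) = 1 / (1 − e^(−0.06796×8.30)) = 1 / (1 − 0.5689) = 2.320
Loading dose = maintenance dose × R = 348 × 2.320 ≈ 807 mg

807 mg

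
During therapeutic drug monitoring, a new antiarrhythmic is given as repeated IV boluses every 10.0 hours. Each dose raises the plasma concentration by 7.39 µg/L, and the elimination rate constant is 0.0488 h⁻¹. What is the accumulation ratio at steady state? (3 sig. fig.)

Fraction remaining after one interval: e^(−kτ) = e^(−0.04880 × 10.0) = 0.6139
R = 1 / (1 − 0.6139) = 1 / 0.3861 ≈ 2.59

2.59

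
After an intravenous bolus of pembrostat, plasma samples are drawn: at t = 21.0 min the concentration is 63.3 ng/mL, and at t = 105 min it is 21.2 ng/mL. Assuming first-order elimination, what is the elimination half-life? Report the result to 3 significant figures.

k = ln(C₁/C₂) / (t₂ − t₁) = ln(63.3/21.2) / (105 − 21.0)
  = 1.094 / 84.00 = 0.01302 min⁻¹
t½ = ln 2 / k = ln 2 / 0.01302 ≈ 53.2 minutes

53.2 minutes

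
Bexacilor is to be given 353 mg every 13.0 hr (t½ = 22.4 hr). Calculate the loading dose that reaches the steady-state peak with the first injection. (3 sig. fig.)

1070 mg

k = ln 2 / 22.4 = 0.03094 hr⁻¹
Accumulation ratio R = 1 / (1 − e^(−kτ)) = 1 / (1 − e^(−0.03094×13.0)) = 1 / (1 − 0.6688) = 3.019
Loading dose = maintenance dose × R = 353 × 3.019 ≈ 1070 mg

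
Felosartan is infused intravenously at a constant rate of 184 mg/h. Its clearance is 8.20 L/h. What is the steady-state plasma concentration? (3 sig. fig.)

22.4 µg/mL

Css = infusion rate / CL = 184 / 8.20 ≈ 22.4 µg/mL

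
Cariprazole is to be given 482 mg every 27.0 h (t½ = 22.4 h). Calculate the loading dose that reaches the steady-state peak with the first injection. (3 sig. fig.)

851 mg

k = ln 2 / 22.4 = 0.03094 h⁻¹
Accumulation ratio R = 1 / (1 − e^(−kτ)) = 1 / (1 − e^(−0.03094×27.0)) = 1 / (1 − 0.4337) = 1.766
Loading dose = maintenance dose × R = 482 × 1.766 ≈ 851 mg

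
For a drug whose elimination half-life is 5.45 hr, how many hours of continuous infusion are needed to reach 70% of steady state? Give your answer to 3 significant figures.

9.47 hours

k = ln 2 / 5.45 = 0.1272 hr⁻¹
f = 1 − e^(−kt)  ⇒  t = −ln(1 − f) / k
t = −ln(1 − 0.7) / 0.1272 = 1.204 / 0.1272 ≈ 9.47 hours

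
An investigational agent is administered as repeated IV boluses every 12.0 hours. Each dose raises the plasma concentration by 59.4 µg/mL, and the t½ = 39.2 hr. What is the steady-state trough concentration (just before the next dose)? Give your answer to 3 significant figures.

251 µg/mL

k = ln 2 / 39.2 = 0.01768 hr⁻¹
Fraction remaining after one interval: e^(−kτ) = e^(−0.01768 × 12.0) = 0.8088
R = 1 / (1 − 0.8088) = 5.230
Css,max = 59.4 × 5.230 = 310.7 µg/mL
Css,min = Css,max × e^(−kτ) = 310.7 × 0.8088 ≈ 251 µg/mL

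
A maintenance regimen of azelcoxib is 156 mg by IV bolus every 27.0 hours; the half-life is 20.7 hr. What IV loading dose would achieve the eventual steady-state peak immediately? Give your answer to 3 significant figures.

k = ln 2 / 20.7 = 0.03349 hr⁻¹
Accumulation ratio R = 1 / (1 − e^(−kτ)) = 1 / (1 − e^(−0.03349×27.0)) = 1 / (1 − 0.4049) = 1.680
Loading dose = maintenance dose × R = 156 × 1.680 ≈ 262 mg

262 mg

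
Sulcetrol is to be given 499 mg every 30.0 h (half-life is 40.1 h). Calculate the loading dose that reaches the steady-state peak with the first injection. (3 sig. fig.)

k = ln 2 / 40.1 = 0.01729 h⁻¹
Accumulation ratio R = 1 / (1 − e^(−kτ)) = 1 / (1 − e^(−0.01729×30.0)) = 1 / (1 − 0.5954) = 2.471
Loading dose = maintenance dose × R = 499 × 2.471 ≈ 1230 mg

1230 mg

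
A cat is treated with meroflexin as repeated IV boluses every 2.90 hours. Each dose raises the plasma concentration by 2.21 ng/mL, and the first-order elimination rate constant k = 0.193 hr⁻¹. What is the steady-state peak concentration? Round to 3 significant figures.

5.16 ng/mL

Fraction remaining after one interval: e^(−kτ) = e^(−0.1930 × 2.90) = 0.5714
R = 1 / (1 − 0.5714) = 2.333
Css,max = 2.21 × 2.333 ≈ 5.16 ng/mL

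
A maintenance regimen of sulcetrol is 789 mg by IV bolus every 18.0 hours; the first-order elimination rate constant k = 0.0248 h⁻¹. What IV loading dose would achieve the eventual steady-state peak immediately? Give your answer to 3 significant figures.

2190 mg

Accumulation ratio R = 1 / (1 − e^(−kτ)) = 1 / (1 − e^(−0.02480×18.0)) = 1 / (1 − 0.6399) = 2.777
Loading dose = maintenance dose × R = 789 × 2.777 ≈ 2190 mg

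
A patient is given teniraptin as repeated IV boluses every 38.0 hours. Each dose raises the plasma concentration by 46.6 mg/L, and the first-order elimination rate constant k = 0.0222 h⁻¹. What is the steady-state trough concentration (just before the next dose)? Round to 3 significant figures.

Fraction remaining after one interval: e^(−kτ) = e^(−0.02220 × 38.0) = 0.4302
R = 1 / (1 − 0.4302) = 1.755
Css,max = 46.6 × 1.755 = 81.78 mg/L
Css,min = Css,max × e^(−kτ) = 81.78 × 0.4302 ≈ 35.2 mg/L

35.2 mg/L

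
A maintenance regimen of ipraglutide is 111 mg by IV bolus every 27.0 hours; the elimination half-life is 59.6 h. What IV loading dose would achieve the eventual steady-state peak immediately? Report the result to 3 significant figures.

412 mg

k = ln 2 / 59.6 = 0.01163 h⁻¹
Accumulation ratio R = 1 / (1 − e^(−kτ)) = 1 / (1 − e^(−0.01163×27.0)) = 1 / (1 − 0.7305) = 3.711
Loading dose = maintenance dose × R = 111 × 3.711 ≈ 412 mg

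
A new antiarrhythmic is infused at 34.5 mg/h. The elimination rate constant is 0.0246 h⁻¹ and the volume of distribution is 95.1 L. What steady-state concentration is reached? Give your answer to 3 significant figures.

14.7 mg/L

CL = k · V = 0.0246 × 95.1 = 2.339 L/h
Css = rate / CL = 34.5 / 2.339 ≈ 14.7 mg/L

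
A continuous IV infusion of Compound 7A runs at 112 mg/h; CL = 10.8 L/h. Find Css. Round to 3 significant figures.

Css = infusion rate / CL = 112 / 10.8 ≈ 10.4 mg/L

10.4 mg/L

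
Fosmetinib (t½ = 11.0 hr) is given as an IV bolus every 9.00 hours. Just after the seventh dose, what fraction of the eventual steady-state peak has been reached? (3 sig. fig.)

0.981

k = ln 2 / 11.0 = 0.06301 hr⁻¹
f_n = 1 − e^(−nkτ) = 1 − e^(−7 × 0.06301 × 9.00) = 1 − e^(−3.970) = 1 − 0.01888 ≈ 0.981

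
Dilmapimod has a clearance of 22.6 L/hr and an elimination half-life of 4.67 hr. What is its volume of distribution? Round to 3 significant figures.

k = ln 2 / t½ = ln 2 / 4.67 = 0.1484 hr⁻¹
V = CL / k = 22.6 / 0.1484 ≈ 152 L

152 L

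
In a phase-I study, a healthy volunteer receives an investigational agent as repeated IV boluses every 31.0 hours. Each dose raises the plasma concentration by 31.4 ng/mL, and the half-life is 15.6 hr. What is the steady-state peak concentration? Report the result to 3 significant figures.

42.0 ng/mL

k = ln 2 / 15.6 = 0.04443 hr⁻¹
Fraction remaining after one interval: e^(−kτ) = e^(−0.04443 × 31.0) = 0.2522
R = 1 / (1 − 0.2522) = 1.337
Css,max = 31.4 × 1.337 ≈ 42.0 ng/mL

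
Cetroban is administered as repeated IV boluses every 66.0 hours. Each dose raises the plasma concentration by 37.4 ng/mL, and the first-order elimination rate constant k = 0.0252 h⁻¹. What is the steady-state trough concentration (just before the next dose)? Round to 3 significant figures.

Fraction remaining after one interval: e^(−kτ) = e^(−0.02520 × 66.0) = 0.1895
R = 1 / (1 − 0.1895) = 1.234
Css,max = 37.4 × 1.234 = 46.15 ng/mL
Css,min = Css,max × e^(−kτ) = 46.15 × 0.1895 ≈ 8.75 ng/mL

8.75 ng/mL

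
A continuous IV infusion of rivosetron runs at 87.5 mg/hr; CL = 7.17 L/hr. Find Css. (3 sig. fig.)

12.2 mg/L

Css = infusion rate / CL = 87.5 / 7.17 ≈ 12.2 mg/L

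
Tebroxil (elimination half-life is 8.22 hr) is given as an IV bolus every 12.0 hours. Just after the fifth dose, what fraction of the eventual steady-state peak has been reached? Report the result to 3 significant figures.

0.994

k = ln 2 / 8.22 = 0.08432 hr⁻¹
f_n = 1 − e^(−nkτ) = 1 − e^(−5 × 0.08432 × 12.0) = 1 − e^(−5.059) = 1 − 0.006349 ≈ 0.994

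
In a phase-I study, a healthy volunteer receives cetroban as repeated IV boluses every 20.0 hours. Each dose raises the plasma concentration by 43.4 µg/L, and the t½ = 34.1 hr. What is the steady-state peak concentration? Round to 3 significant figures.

130 µg/L

k = ln 2 / 34.1 = 0.02033 hr⁻¹
Fraction remaining after one interval: e^(−kτ) = e^(−0.02033 × 20.0) = 0.6660
R = 1 / (1 − 0.6660) = 2.994
Css,max = 43.4 × 2.994 ≈ 130 µg/L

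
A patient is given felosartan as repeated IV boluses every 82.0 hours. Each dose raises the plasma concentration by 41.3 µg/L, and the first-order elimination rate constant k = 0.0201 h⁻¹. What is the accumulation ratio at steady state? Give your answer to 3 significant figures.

1.24

Fraction remaining after one interval: e^(−kτ) = e^(−0.02010 × 82.0) = 0.1924
R = 1 / (1 − 0.1924) = 1 / 0.8076 ≈ 1.24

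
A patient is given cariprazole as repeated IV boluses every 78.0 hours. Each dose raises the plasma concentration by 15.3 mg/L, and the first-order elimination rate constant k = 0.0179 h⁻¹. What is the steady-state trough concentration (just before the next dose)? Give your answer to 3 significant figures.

Fraction remaining after one interval: e^(−kτ) = e^(−0.01790 × 78.0) = 0.2475
R = 1 / (1 − 0.2475) = 1.329
Css,max = 15.3 × 1.329 = 20.33 mg/L
Css,min = Css,max × e^(−kτ) = 20.33 × 0.2475 ≈ 5.03 mg/L

5.03 mg/L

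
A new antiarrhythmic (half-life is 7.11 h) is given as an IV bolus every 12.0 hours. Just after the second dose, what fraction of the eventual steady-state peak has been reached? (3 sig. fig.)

0.904

k = ln 2 / 7.11 = 0.09749 h⁻¹
f_n = 1 − e^(−nkτ) = 1 − e^(−2 × 0.09749 × 12.0) = 1 − e^(−2.340) = 1 − 0.09635 ≈ 0.904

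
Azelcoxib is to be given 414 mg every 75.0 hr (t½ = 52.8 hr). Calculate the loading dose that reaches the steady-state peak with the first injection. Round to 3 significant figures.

k = ln 2 / 52.8 = 0.01313 hr⁻¹
Accumulation ratio R = 1 / (1 − e^(−kτ)) = 1 / (1 − e^(−0.01313×75.0)) = 1 / (1 − 0.3736) = 1.596
Loading dose = maintenance dose × R = 414 × 1.596 ≈ 661 mg

661 mg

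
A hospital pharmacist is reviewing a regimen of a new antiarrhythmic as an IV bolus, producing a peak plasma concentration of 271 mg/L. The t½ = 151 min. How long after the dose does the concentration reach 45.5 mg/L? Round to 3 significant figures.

k = ln 2 / 151 = 0.004590 min⁻¹
C(t) = C₀ e^(−kt)  ⇒  t = ln(C₀/C) / k
t = ln(271/45.5) / 0.004590 = 1.784 / 0.004590 ≈ 389 minutes

389 minutes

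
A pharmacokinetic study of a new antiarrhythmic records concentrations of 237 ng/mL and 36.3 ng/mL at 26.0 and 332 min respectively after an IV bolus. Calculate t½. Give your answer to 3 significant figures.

k = ln(C₁/C₂) / (t₂ − t₁) = ln(237/36.3) / (332 − 26.0)
  = 1.876 / 306.0 = 0.006132 min⁻¹
t½ = ln 2 / k = ln 2 / 0.006132 ≈ 113 minutes

113 minutes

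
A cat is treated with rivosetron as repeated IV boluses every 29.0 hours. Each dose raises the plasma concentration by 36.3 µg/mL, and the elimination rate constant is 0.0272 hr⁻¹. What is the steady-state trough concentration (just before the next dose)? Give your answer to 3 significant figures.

Fraction remaining after one interval: e^(−kτ) = e^(−0.02720 × 29.0) = 0.4544
R = 1 / (1 − 0.4544) = 1.833
Css,max = 36.3 × 1.833 = 66.53 µg/mL
Css,min = Css,max × e^(−kτ) = 66.53 × 0.4544 ≈ 30.2 µg/mL

30.2 µg/mL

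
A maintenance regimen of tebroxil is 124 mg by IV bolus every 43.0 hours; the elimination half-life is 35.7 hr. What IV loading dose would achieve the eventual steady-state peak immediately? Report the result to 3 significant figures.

219 mg

k = ln 2 / 35.7 = 0.01942 hr⁻¹
Accumulation ratio R = 1 / (1 − e^(−kτ)) = 1 / (1 − e^(−0.01942×43.0)) = 1 / (1 − 0.4339) = 1.767
Loading dose = maintenance dose × R = 124 × 1.767 ≈ 219 mg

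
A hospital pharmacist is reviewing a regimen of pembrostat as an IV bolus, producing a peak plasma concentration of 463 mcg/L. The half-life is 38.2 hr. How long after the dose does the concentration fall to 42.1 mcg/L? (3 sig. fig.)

132 hours

k = ln 2 / 38.2 = 0.01815 hr⁻¹
C(t) = C₀ e^(−kt)  ⇒  t = ln(C₀/C) / k
t = ln(463/42.1) / 0.01815 = 2.398 / 0.01815 ≈ 132 hours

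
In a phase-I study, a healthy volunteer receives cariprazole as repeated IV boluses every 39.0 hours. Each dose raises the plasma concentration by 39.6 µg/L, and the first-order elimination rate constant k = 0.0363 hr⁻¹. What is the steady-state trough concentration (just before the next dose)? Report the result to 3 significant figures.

12.7 µg/L

Fraction remaining after one interval: e^(−kτ) = e^(−0.03630 × 39.0) = 0.2428
R = 1 / (1 − 0.2428) = 1.321
Css,max = 39.6 × 1.321 = 52.29 µg/L
Css,min = Css,max × e^(−kτ) = 52.29 × 0.2428 ≈ 12.7 µg/L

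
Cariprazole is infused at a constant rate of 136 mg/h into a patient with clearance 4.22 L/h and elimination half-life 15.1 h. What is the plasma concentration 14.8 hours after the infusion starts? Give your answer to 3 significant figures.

15.9 mg/L

Css = rate / CL = 136 / 4.22 = 32.23 mg/L
k = ln 2 / 15.1 = 0.04590 h⁻¹
C(t) = Css (1 − e^(−kt)) = 32.23 × (1 − e^(−0.6794)) = 32.23 × 0.4931 ≈ 15.9 mg/L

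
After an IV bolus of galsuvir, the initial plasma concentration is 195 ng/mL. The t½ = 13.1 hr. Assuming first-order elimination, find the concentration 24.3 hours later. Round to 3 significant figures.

53.9 ng/mL

k = ln 2 / 13.1 = 0.05291 hr⁻¹
C(t) = C₀ e^(−kt) = 195 × e^(−0.05291 × 24.3) = 195 × e^(−1.286) = 195 × 0.2764 ≈ 53.9 ng/mL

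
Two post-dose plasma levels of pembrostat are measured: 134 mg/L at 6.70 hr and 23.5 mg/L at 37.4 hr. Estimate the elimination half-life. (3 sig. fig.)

k = ln(C₁/C₂) / (t₂ − t₁) = ln(134/23.5) / (37.4 − 6.70)
  = 1.741 / 30.70 = 0.05670 hr⁻¹
t½ = ln 2 / k = ln 2 / 0.05670 ≈ 12.2 hours

12.2 hours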